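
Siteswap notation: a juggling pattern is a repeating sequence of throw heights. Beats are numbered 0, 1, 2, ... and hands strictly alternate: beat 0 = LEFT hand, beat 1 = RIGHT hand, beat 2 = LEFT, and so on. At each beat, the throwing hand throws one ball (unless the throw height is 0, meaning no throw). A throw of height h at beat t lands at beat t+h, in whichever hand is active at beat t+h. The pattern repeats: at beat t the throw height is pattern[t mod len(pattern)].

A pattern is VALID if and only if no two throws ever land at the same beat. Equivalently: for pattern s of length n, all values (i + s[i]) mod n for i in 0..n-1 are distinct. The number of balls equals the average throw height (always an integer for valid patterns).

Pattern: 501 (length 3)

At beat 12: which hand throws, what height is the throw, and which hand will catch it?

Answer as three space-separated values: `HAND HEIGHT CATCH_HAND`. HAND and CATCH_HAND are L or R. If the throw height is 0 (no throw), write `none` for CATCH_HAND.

Beat 12: 12 mod 2 = 0, so hand = L
Throw height = pattern[12 mod 3] = pattern[0] = 5
Lands at beat 12+5=17, 17 mod 2 = 1, so catch hand = R

Answer: L 5 R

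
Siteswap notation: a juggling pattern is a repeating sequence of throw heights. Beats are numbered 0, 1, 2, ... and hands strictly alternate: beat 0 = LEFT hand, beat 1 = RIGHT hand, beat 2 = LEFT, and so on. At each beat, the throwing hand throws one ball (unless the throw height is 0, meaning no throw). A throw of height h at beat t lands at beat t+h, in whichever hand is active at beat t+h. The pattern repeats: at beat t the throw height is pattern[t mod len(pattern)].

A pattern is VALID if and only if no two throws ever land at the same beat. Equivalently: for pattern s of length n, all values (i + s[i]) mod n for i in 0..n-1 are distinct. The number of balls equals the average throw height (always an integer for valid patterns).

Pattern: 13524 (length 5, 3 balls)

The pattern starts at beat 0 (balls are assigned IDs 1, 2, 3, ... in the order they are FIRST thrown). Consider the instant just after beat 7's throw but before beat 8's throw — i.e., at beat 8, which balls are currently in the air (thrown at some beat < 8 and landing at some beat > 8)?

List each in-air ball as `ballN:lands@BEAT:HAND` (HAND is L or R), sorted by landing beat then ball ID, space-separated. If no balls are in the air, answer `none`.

Answer: ball3:lands@9:R ball2:lands@12:L

Derivation:
Beat 0 (L): throw ball1 h=1 -> lands@1:R; in-air after throw: [b1@1:R]
Beat 1 (R): throw ball1 h=3 -> lands@4:L; in-air after throw: [b1@4:L]
Beat 2 (L): throw ball2 h=5 -> lands@7:R; in-air after throw: [b1@4:L b2@7:R]
Beat 3 (R): throw ball3 h=2 -> lands@5:R; in-air after throw: [b1@4:L b3@5:R b2@7:R]
Beat 4 (L): throw ball1 h=4 -> lands@8:L; in-air after throw: [b3@5:R b2@7:R b1@8:L]
Beat 5 (R): throw ball3 h=1 -> lands@6:L; in-air after throw: [b3@6:L b2@7:R b1@8:L]
Beat 6 (L): throw ball3 h=3 -> lands@9:R; in-air after throw: [b2@7:R b1@8:L b3@9:R]
Beat 7 (R): throw ball2 h=5 -> lands@12:L; in-air after throw: [b1@8:L b3@9:R b2@12:L]
Beat 8 (L): throw ball1 h=2 -> lands@10:L; in-air after throw: [b3@9:R b1@10:L b2@12:L]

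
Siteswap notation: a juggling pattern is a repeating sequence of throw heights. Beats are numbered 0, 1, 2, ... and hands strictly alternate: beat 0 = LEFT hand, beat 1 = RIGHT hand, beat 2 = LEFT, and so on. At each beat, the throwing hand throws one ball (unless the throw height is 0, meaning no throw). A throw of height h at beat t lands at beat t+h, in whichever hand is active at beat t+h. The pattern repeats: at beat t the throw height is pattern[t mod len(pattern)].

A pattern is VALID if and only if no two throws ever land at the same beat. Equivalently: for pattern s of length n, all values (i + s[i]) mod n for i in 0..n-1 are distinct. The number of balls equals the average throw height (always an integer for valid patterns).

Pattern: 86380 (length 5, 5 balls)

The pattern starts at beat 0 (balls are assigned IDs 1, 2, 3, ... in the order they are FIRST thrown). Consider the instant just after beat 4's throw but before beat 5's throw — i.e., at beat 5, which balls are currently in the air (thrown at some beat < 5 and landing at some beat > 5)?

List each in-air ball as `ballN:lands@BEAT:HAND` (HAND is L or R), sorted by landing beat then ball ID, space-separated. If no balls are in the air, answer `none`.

Answer: ball2:lands@7:R ball1:lands@8:L ball4:lands@11:R

Derivation:
Beat 0 (L): throw ball1 h=8 -> lands@8:L; in-air after throw: [b1@8:L]
Beat 1 (R): throw ball2 h=6 -> lands@7:R; in-air after throw: [b2@7:R b1@8:L]
Beat 2 (L): throw ball3 h=3 -> lands@5:R; in-air after throw: [b3@5:R b2@7:R b1@8:L]
Beat 3 (R): throw ball4 h=8 -> lands@11:R; in-air after throw: [b3@5:R b2@7:R b1@8:L b4@11:R]
Beat 5 (R): throw ball3 h=8 -> lands@13:R; in-air after throw: [b2@7:R b1@8:L b4@11:R b3@13:R]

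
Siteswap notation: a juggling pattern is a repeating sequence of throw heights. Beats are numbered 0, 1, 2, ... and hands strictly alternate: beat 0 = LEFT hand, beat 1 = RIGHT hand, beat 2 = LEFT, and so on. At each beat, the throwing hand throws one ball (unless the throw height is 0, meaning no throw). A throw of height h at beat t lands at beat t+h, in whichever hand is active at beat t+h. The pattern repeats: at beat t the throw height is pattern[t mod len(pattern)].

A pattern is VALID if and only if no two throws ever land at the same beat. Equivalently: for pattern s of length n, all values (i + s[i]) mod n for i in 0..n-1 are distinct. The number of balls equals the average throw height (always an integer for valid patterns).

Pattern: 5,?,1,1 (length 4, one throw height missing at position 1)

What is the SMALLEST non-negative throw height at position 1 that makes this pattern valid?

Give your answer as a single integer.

i=0: (0 + 5) mod 4 = 1
i=1: s[i]=? (unknown)
i=2: (2 + 1) mod 4 = 3
i=3: (3 + 1) mod 4 = 0
Known residues: [0, 1, 3]; need a permutation of 0..3, so missing residue r = 2
Need (1 + s) mod 4 = 2; smallest s = (2 - 1) mod 4 = 1

Answer: 1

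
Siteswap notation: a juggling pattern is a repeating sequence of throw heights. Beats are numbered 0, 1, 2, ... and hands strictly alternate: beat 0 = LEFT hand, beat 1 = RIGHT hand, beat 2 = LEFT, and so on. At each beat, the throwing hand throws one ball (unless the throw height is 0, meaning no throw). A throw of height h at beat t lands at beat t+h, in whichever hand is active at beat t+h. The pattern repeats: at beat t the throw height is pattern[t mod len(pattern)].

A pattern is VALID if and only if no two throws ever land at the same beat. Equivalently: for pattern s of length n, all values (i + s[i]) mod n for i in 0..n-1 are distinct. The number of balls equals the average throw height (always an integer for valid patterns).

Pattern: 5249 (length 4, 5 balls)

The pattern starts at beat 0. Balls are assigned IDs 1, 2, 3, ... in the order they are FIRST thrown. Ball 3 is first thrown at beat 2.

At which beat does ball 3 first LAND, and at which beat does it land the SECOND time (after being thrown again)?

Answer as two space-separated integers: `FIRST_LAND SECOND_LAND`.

Beat 0 (L): throw ball1 h=5 -> lands@5:R; in-air after throw: [b1@5:R]
Beat 1 (R): throw ball2 h=2 -> lands@3:R; in-air after throw: [b2@3:R b1@5:R]
Beat 2 (L): throw ball3 h=4 -> lands@6:L; in-air after throw: [b2@3:R b1@5:R b3@6:L]
Beat 3 (R): throw ball2 h=9 -> lands@12:L; in-air after throw: [b1@5:R b3@6:L b2@12:L]
Beat 4 (L): throw ball4 h=5 -> lands@9:R; in-air after throw: [b1@5:R b3@6:L b4@9:R b2@12:L]
Beat 5 (R): throw ball1 h=2 -> lands@7:R; in-air after throw: [b3@6:L b1@7:R b4@9:R b2@12:L]
Beat 6 (L): throw ball3 h=4 -> lands@10:L; in-air after throw: [b1@7:R b4@9:R b3@10:L b2@12:L]
Beat 7 (R): throw ball1 h=9 -> lands@16:L; in-air after throw: [b4@9:R b3@10:L b2@12:L b1@16:L]
Beat 8 (L): throw ball5 h=5 -> lands@13:R; in-air after throw: [b4@9:R b3@10:L b2@12:L b5@13:R b1@16:L]
Beat 9 (R): throw ball4 h=2 -> lands@11:R; in-air after throw: [b3@10:L b4@11:R b2@12:L b5@13:R b1@16:L]
Beat 10 (L): throw ball3 h=4 -> lands@14:L; in-air after throw: [b4@11:R b2@12:L b5@13:R b3@14:L b1@16:L]
Ball 3: thrown@2 h=4 -> first land @6; rethrown@6 h=4 -> second land @10

Answer: 6 10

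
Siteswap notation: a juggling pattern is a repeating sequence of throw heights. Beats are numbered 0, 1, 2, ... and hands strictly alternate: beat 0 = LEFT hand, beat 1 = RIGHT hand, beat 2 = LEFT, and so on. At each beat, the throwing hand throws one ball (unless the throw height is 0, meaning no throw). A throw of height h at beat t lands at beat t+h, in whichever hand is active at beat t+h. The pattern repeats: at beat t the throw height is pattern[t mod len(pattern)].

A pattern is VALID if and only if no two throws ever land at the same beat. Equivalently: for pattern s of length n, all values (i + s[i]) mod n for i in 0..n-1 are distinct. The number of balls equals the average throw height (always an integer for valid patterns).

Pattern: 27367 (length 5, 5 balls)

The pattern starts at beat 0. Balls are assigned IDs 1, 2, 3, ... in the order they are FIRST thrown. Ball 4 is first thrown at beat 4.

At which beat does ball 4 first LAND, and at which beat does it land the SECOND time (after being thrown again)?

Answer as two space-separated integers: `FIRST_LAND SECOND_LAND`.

Beat 0 (L): throw ball1 h=2 -> lands@2:L; in-air after throw: [b1@2:L]
Beat 1 (R): throw ball2 h=7 -> lands@8:L; in-air after throw: [b1@2:L b2@8:L]
Beat 2 (L): throw ball1 h=3 -> lands@5:R; in-air after throw: [b1@5:R b2@8:L]
Beat 3 (R): throw ball3 h=6 -> lands@9:R; in-air after throw: [b1@5:R b2@8:L b3@9:R]
Beat 4 (L): throw ball4 h=7 -> lands@11:R; in-air after throw: [b1@5:R b2@8:L b3@9:R b4@11:R]
Beat 5 (R): throw ball1 h=2 -> lands@7:R; in-air after throw: [b1@7:R b2@8:L b3@9:R b4@11:R]
Beat 6 (L): throw ball5 h=7 -> lands@13:R; in-air after throw: [b1@7:R b2@8:L b3@9:R b4@11:R b5@13:R]
Beat 7 (R): throw ball1 h=3 -> lands@10:L; in-air after throw: [b2@8:L b3@9:R b1@10:L b4@11:R b5@13:R]
Beat 8 (L): throw ball2 h=6 -> lands@14:L; in-air after throw: [b3@9:R b1@10:L b4@11:R b5@13:R b2@14:L]
Beat 9 (R): throw ball3 h=7 -> lands@16:L; in-air after throw: [b1@10:L b4@11:R b5@13:R b2@14:L b3@16:L]
Beat 10 (L): throw ball1 h=2 -> lands@12:L; in-air after throw: [b4@11:R b1@12:L b5@13:R b2@14:L b3@16:L]
Beat 11 (R): throw ball4 h=7 -> lands@18:L; in-air after throw: [b1@12:L b5@13:R b2@14:L b3@16:L b4@18:L]
Beat 12 (L): throw ball1 h=3 -> lands@15:R; in-air after throw: [b5@13:R b2@14:L b1@15:R b3@16:L b4@18:L]
Beat 13 (R): throw ball5 h=6 -> lands@19:R; in-air after throw: [b2@14:L b1@15:R b3@16:L b4@18:L b5@19:R]
Beat 14 (L): throw ball2 h=7 -> lands@21:R; in-air after throw: [b1@15:R b3@16:L b4@18:L b5@19:R b2@21:R]
Beat 15 (R): throw ball1 h=2 -> lands@17:R; in-air after throw: [b3@16:L b1@17:R b4@18:L b5@19:R b2@21:R]
Ball 4: thrown@4 h=7 -> first land @11; rethrown@11 h=7 -> second land @18

Answer: 11 18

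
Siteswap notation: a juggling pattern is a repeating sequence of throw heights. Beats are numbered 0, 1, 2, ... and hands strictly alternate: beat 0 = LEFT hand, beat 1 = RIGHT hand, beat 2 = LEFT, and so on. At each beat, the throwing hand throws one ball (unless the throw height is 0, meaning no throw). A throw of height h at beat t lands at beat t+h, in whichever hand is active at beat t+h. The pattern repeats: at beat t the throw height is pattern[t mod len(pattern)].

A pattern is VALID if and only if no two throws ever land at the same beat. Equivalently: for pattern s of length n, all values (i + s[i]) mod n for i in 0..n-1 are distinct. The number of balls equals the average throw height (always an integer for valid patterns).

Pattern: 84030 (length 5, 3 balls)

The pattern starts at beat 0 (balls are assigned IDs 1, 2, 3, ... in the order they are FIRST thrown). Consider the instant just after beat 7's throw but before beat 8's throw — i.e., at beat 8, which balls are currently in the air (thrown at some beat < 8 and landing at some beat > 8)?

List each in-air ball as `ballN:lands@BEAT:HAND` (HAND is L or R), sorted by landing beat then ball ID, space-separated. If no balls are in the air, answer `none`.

Answer: ball3:lands@10:L ball2:lands@13:R

Derivation:
Beat 0 (L): throw ball1 h=8 -> lands@8:L; in-air after throw: [b1@8:L]
Beat 1 (R): throw ball2 h=4 -> lands@5:R; in-air after throw: [b2@5:R b1@8:L]
Beat 3 (R): throw ball3 h=3 -> lands@6:L; in-air after throw: [b2@5:R b3@6:L b1@8:L]
Beat 5 (R): throw ball2 h=8 -> lands@13:R; in-air after throw: [b3@6:L b1@8:L b2@13:R]
Beat 6 (L): throw ball3 h=4 -> lands@10:L; in-air after throw: [b1@8:L b3@10:L b2@13:R]
Beat 8 (L): throw ball1 h=3 -> lands@11:R; in-air after throw: [b3@10:L b1@11:R b2@13:R]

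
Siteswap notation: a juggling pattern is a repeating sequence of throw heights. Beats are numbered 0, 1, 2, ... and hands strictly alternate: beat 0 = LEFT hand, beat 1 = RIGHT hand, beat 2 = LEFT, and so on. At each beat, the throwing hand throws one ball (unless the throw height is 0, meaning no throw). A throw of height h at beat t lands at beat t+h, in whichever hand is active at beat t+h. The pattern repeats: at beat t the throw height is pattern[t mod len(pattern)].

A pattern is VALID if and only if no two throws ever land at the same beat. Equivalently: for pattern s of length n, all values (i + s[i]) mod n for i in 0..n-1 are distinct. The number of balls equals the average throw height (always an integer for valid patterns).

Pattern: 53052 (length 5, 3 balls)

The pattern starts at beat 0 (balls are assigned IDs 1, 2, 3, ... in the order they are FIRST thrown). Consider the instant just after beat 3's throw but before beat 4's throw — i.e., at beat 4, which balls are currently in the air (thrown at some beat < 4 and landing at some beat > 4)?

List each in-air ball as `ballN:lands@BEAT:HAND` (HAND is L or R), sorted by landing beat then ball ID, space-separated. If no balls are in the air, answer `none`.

Beat 0 (L): throw ball1 h=5 -> lands@5:R; in-air after throw: [b1@5:R]
Beat 1 (R): throw ball2 h=3 -> lands@4:L; in-air after throw: [b2@4:L b1@5:R]
Beat 3 (R): throw ball3 h=5 -> lands@8:L; in-air after throw: [b2@4:L b1@5:R b3@8:L]
Beat 4 (L): throw ball2 h=2 -> lands@6:L; in-air after throw: [b1@5:R b2@6:L b3@8:L]

Answer: ball1:lands@5:R ball3:lands@8:L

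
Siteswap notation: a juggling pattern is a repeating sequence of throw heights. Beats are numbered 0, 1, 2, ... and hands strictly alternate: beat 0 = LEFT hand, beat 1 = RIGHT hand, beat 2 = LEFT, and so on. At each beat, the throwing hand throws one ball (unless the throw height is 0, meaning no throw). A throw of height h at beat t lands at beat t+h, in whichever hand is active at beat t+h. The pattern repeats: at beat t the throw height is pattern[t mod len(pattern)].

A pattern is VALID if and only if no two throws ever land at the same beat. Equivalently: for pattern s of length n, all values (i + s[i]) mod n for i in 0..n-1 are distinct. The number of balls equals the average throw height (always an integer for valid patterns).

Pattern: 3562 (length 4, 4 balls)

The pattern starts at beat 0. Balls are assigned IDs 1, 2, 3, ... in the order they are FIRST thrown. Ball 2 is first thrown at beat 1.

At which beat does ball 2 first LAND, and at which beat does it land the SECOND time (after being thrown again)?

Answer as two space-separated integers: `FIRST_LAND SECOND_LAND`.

Beat 0 (L): throw ball1 h=3 -> lands@3:R; in-air after throw: [b1@3:R]
Beat 1 (R): throw ball2 h=5 -> lands@6:L; in-air after throw: [b1@3:R b2@6:L]
Beat 2 (L): throw ball3 h=6 -> lands@8:L; in-air after throw: [b1@3:R b2@6:L b3@8:L]
Beat 3 (R): throw ball1 h=2 -> lands@5:R; in-air after throw: [b1@5:R b2@6:L b3@8:L]
Beat 4 (L): throw ball4 h=3 -> lands@7:R; in-air after throw: [b1@5:R b2@6:L b4@7:R b3@8:L]
Beat 5 (R): throw ball1 h=5 -> lands@10:L; in-air after throw: [b2@6:L b4@7:R b3@8:L b1@10:L]
Beat 6 (L): throw ball2 h=6 -> lands@12:L; in-air after throw: [b4@7:R b3@8:L b1@10:L b2@12:L]
Beat 7 (R): throw ball4 h=2 -> lands@9:R; in-air after throw: [b3@8:L b4@9:R b1@10:L b2@12:L]
Beat 8 (L): throw ball3 h=3 -> lands@11:R; in-air after throw: [b4@9:R b1@10:L b3@11:R b2@12:L]
Beat 9 (R): throw ball4 h=5 -> lands@14:L; in-air after throw: [b1@10:L b3@11:R b2@12:L b4@14:L]
Beat 10 (L): throw ball1 h=6 -> lands@16:L; in-air after throw: [b3@11:R b2@12:L b4@14:L b1@16:L]
Beat 11 (R): throw ball3 h=2 -> lands@13:R; in-air after throw: [b2@12:L b3@13:R b4@14:L b1@16:L]
Beat 12 (L): throw ball2 h=3 -> lands@15:R; in-air after throw: [b3@13:R b4@14:L b2@15:R b1@16:L]
Ball 2: thrown@1 h=5 -> first land @6; rethrown@6 h=6 -> second land @12

Answer: 6 12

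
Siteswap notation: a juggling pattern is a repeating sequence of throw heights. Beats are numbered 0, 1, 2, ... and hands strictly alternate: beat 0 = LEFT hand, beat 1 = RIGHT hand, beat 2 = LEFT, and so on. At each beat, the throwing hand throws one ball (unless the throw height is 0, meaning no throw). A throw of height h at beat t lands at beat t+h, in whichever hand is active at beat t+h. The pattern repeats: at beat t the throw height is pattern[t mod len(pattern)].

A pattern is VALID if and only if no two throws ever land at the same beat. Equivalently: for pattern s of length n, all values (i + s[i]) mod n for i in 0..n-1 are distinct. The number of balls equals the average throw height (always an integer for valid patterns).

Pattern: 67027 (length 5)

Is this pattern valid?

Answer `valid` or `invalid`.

i=0: (i + s[i]) mod n = (0 + 6) mod 5 = 1
i=1: (i + s[i]) mod n = (1 + 7) mod 5 = 3
i=2: (i + s[i]) mod n = (2 + 0) mod 5 = 2
i=3: (i + s[i]) mod n = (3 + 2) mod 5 = 0
i=4: (i + s[i]) mod n = (4 + 7) mod 5 = 1
Residues: [1, 3, 2, 0, 1], distinct: False

Answer: invalid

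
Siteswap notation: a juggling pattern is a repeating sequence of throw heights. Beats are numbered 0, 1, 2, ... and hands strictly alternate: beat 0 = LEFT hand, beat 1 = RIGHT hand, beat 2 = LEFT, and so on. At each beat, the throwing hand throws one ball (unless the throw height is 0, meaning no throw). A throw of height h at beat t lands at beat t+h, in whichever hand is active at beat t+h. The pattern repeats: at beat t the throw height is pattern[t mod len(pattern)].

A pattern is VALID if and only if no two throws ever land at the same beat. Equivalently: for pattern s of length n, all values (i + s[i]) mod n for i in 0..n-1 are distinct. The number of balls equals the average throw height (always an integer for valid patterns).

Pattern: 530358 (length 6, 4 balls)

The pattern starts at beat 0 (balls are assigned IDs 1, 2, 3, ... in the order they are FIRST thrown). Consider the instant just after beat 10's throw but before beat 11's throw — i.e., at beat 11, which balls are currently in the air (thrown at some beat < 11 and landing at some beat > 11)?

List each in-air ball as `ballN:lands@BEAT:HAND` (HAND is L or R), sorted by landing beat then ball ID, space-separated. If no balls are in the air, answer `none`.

Answer: ball2:lands@12:L ball1:lands@13:R ball4:lands@15:R

Derivation:
Beat 0 (L): throw ball1 h=5 -> lands@5:R; in-air after throw: [b1@5:R]
Beat 1 (R): throw ball2 h=3 -> lands@4:L; in-air after throw: [b2@4:L b1@5:R]
Beat 3 (R): throw ball3 h=3 -> lands@6:L; in-air after throw: [b2@4:L b1@5:R b3@6:L]
Beat 4 (L): throw ball2 h=5 -> lands@9:R; in-air after throw: [b1@5:R b3@6:L b2@9:R]
Beat 5 (R): throw ball1 h=8 -> lands@13:R; in-air after throw: [b3@6:L b2@9:R b1@13:R]
Beat 6 (L): throw ball3 h=5 -> lands@11:R; in-air after throw: [b2@9:R b3@11:R b1@13:R]
Beat 7 (R): throw ball4 h=3 -> lands@10:L; in-air after throw: [b2@9:R b4@10:L b3@11:R b1@13:R]
Beat 9 (R): throw ball2 h=3 -> lands@12:L; in-air after throw: [b4@10:L b3@11:R b2@12:L b1@13:R]
Beat 10 (L): throw ball4 h=5 -> lands@15:R; in-air after throw: [b3@11:R b2@12:L b1@13:R b4@15:R]
Beat 11 (R): throw ball3 h=8 -> lands@19:R; in-air after throw: [b2@12:L b1@13:R b4@15:R b3@19:R]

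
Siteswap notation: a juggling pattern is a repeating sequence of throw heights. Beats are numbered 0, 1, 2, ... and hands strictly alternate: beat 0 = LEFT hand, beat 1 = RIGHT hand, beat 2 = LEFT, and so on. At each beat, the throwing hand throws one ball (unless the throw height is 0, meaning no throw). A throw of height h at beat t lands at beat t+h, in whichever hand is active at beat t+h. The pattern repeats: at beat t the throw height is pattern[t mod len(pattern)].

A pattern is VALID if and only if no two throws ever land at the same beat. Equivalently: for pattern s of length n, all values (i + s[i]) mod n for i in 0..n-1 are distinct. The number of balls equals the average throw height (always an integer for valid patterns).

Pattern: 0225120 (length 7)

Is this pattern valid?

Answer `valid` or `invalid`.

i=0: (i + s[i]) mod n = (0 + 0) mod 7 = 0
i=1: (i + s[i]) mod n = (1 + 2) mod 7 = 3
i=2: (i + s[i]) mod n = (2 + 2) mod 7 = 4
i=3: (i + s[i]) mod n = (3 + 5) mod 7 = 1
i=4: (i + s[i]) mod n = (4 + 1) mod 7 = 5
i=5: (i + s[i]) mod n = (5 + 2) mod 7 = 0
i=6: (i + s[i]) mod n = (6 + 0) mod 7 = 6
Residues: [0, 3, 4, 1, 5, 0, 6], distinct: False

Answer: invalid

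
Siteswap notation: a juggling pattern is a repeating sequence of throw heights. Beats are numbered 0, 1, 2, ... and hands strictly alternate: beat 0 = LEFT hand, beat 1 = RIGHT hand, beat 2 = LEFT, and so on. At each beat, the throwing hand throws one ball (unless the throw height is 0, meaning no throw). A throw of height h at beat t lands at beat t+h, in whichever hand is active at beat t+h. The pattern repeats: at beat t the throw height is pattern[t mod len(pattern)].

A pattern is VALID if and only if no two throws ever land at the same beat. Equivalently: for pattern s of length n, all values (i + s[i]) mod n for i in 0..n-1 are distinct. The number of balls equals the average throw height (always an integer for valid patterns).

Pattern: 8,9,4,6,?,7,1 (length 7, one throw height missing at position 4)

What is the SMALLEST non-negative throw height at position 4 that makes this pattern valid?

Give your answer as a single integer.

i=0: (0 + 8) mod 7 = 1
i=1: (1 + 9) mod 7 = 3
i=2: (2 + 4) mod 7 = 6
i=3: (3 + 6) mod 7 = 2
i=4: s[i]=? (unknown)
i=5: (5 + 7) mod 7 = 5
i=6: (6 + 1) mod 7 = 0
Known residues: [0, 1, 2, 3, 5, 6]; need a permutation of 0..6, so missing residue r = 4
Need (4 + s) mod 7 = 4; smallest s = (4 - 4) mod 7 = 0

Answer: 0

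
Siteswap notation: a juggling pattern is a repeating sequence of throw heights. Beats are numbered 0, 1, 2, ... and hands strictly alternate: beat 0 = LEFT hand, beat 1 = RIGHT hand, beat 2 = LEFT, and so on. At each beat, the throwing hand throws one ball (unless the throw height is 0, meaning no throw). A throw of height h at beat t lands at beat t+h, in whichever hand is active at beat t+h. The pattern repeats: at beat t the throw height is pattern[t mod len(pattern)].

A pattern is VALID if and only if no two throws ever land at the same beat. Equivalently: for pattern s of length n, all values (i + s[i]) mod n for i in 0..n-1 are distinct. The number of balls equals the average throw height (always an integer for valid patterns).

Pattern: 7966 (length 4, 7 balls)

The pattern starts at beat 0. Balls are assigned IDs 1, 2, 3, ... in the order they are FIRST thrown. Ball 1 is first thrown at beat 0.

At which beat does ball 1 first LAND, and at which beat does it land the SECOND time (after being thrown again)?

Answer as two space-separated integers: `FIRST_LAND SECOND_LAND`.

Beat 0 (L): throw ball1 h=7 -> lands@7:R; in-air after throw: [b1@7:R]
Beat 1 (R): throw ball2 h=9 -> lands@10:L; in-air after throw: [b1@7:R b2@10:L]
Beat 2 (L): throw ball3 h=6 -> lands@8:L; in-air after throw: [b1@7:R b3@8:L b2@10:L]
Beat 3 (R): throw ball4 h=6 -> lands@9:R; in-air after throw: [b1@7:R b3@8:L b4@9:R b2@10:L]
Beat 4 (L): throw ball5 h=7 -> lands@11:R; in-air after throw: [b1@7:R b3@8:L b4@9:R b2@10:L b5@11:R]
Beat 5 (R): throw ball6 h=9 -> lands@14:L; in-air after throw: [b1@7:R b3@8:L b4@9:R b2@10:L b5@11:R b6@14:L]
Beat 6 (L): throw ball7 h=6 -> lands@12:L; in-air after throw: [b1@7:R b3@8:L b4@9:R b2@10:L b5@11:R b7@12:L b6@14:L]
Beat 7 (R): throw ball1 h=6 -> lands@13:R; in-air after throw: [b3@8:L b4@9:R b2@10:L b5@11:R b7@12:L b1@13:R b6@14:L]
Beat 8 (L): throw ball3 h=7 -> lands@15:R; in-air after throw: [b4@9:R b2@10:L b5@11:R b7@12:L b1@13:R b6@14:L b3@15:R]
Beat 9 (R): throw ball4 h=9 -> lands@18:L; in-air after throw: [b2@10:L b5@11:R b7@12:L b1@13:R b6@14:L b3@15:R b4@18:L]
Beat 10 (L): throw ball2 h=6 -> lands@16:L; in-air after throw: [b5@11:R b7@12:L b1@13:R b6@14:L b3@15:R b2@16:L b4@18:L]
Beat 11 (R): throw ball5 h=6 -> lands@17:R; in-air after throw: [b7@12:L b1@13:R b6@14:L b3@15:R b2@16:L b5@17:R b4@18:L]
Beat 12 (L): throw ball7 h=7 -> lands@19:R; in-air after throw: [b1@13:R b6@14:L b3@15:R b2@16:L b5@17:R b4@18:L b7@19:R]
Beat 13 (R): throw ball1 h=9 -> lands@22:L; in-air after throw: [b6@14:L b3@15:R b2@16:L b5@17:R b4@18:L b7@19:R b1@22:L]
Ball 1: thrown@0 h=7 -> first land @7; rethrown@7 h=6 -> second land @13

Answer: 7 13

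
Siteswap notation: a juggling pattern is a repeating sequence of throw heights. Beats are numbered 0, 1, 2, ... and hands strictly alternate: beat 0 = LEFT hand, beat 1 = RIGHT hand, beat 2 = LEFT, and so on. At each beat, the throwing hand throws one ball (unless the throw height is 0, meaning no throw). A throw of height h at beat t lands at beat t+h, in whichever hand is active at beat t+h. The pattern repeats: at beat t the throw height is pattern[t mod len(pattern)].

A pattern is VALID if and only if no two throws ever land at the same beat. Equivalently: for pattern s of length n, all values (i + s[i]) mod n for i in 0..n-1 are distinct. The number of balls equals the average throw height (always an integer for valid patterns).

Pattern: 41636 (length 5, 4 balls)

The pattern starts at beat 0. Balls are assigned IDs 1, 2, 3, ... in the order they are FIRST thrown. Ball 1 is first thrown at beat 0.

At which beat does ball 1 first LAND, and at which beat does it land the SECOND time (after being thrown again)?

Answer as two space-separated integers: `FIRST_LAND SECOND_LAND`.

Answer: 4 10

Derivation:
Beat 0 (L): throw ball1 h=4 -> lands@4:L; in-air after throw: [b1@4:L]
Beat 1 (R): throw ball2 h=1 -> lands@2:L; in-air after throw: [b2@2:L b1@4:L]
Beat 2 (L): throw ball2 h=6 -> lands@8:L; in-air after throw: [b1@4:L b2@8:L]
Beat 3 (R): throw ball3 h=3 -> lands@6:L; in-air after throw: [b1@4:L b3@6:L b2@8:L]
Beat 4 (L): throw ball1 h=6 -> lands@10:L; in-air after throw: [b3@6:L b2@8:L b1@10:L]
Beat 5 (R): throw ball4 h=4 -> lands@9:R; in-air after throw: [b3@6:L b2@8:L b4@9:R b1@10:L]
Beat 6 (L): throw ball3 h=1 -> lands@7:R; in-air after throw: [b3@7:R b2@8:L b4@9:R b1@10:L]
Beat 7 (R): throw ball3 h=6 -> lands@13:R; in-air after throw: [b2@8:L b4@9:R b1@10:L b3@13:R]
Beat 8 (L): throw ball2 h=3 -> lands@11:R; in-air after throw: [b4@9:R b1@10:L b2@11:R b3@13:R]
Beat 9 (R): throw ball4 h=6 -> lands@15:R; in-air after throw: [b1@10:L b2@11:R b3@13:R b4@15:R]
Beat 10 (L): throw ball1 h=4 -> lands@14:L; in-air after throw: [b2@11:R b3@13:R b1@14:L b4@15:R]
Ball 1: thrown@0 h=4 -> first land @4; rethrown@4 h=6 -> second land @10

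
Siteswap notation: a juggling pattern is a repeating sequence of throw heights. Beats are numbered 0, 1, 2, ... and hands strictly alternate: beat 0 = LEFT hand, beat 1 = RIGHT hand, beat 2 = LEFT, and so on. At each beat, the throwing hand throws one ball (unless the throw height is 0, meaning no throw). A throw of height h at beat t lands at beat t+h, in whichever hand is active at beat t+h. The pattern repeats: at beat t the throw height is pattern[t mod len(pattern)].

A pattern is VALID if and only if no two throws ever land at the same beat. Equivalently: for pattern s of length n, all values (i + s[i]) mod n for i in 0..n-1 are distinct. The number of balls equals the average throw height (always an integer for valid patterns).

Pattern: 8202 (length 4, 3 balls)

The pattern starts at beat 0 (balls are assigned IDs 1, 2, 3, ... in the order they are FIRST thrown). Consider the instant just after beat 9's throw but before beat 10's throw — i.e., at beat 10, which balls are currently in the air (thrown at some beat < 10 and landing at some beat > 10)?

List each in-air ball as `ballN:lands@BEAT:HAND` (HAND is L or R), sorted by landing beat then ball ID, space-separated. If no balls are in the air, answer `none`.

Answer: ball2:lands@11:R ball3:lands@12:L ball1:lands@16:L

Derivation:
Beat 0 (L): throw ball1 h=8 -> lands@8:L; in-air after throw: [b1@8:L]
Beat 1 (R): throw ball2 h=2 -> lands@3:R; in-air after throw: [b2@3:R b1@8:L]
Beat 3 (R): throw ball2 h=2 -> lands@5:R; in-air after throw: [b2@5:R b1@8:L]
Beat 4 (L): throw ball3 h=8 -> lands@12:L; in-air after throw: [b2@5:R b1@8:L b3@12:L]
Beat 5 (R): throw ball2 h=2 -> lands@7:R; in-air after throw: [b2@7:R b1@8:L b3@12:L]
Beat 7 (R): throw ball2 h=2 -> lands@9:R; in-air after throw: [b1@8:L b2@9:R b3@12:L]
Beat 8 (L): throw ball1 h=8 -> lands@16:L; in-air after throw: [b2@9:R b3@12:L b1@16:L]
Beat 9 (R): throw ball2 h=2 -> lands@11:R; in-air after throw: [b2@11:R b3@12:L b1@16:L]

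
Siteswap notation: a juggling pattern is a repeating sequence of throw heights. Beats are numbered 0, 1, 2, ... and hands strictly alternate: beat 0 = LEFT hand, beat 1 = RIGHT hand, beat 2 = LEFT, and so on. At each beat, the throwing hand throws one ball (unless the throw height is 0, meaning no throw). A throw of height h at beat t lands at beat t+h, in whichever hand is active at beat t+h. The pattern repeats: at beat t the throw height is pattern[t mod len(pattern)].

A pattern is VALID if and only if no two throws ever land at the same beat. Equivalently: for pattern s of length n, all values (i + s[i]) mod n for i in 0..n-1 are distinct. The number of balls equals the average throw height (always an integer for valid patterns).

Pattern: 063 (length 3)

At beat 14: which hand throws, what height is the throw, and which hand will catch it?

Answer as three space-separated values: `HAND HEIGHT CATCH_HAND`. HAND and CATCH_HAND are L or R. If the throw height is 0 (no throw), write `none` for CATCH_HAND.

Answer: L 3 R

Derivation:
Beat 14: 14 mod 2 = 0, so hand = L
Throw height = pattern[14 mod 3] = pattern[2] = 3
Lands at beat 14+3=17, 17 mod 2 = 1, so catch hand = R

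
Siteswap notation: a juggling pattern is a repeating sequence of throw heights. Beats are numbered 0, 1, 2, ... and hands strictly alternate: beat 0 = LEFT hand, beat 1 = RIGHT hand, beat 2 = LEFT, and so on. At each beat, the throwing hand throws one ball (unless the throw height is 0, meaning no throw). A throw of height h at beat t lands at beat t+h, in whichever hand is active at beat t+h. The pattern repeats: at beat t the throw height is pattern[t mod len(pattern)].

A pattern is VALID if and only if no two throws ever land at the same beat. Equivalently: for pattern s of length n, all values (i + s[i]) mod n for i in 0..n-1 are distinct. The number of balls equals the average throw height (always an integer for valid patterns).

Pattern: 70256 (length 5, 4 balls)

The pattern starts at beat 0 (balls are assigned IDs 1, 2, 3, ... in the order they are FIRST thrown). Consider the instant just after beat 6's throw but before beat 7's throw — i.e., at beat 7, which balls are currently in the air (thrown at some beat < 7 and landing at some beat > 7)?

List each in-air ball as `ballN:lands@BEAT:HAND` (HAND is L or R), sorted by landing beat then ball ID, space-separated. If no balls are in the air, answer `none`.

Beat 0 (L): throw ball1 h=7 -> lands@7:R; in-air after throw: [b1@7:R]
Beat 2 (L): throw ball2 h=2 -> lands@4:L; in-air after throw: [b2@4:L b1@7:R]
Beat 3 (R): throw ball3 h=5 -> lands@8:L; in-air after throw: [b2@4:L b1@7:R b3@8:L]
Beat 4 (L): throw ball2 h=6 -> lands@10:L; in-air after throw: [b1@7:R b3@8:L b2@10:L]
Beat 5 (R): throw ball4 h=7 -> lands@12:L; in-air after throw: [b1@7:R b3@8:L b2@10:L b4@12:L]
Beat 7 (R): throw ball1 h=2 -> lands@9:R; in-air after throw: [b3@8:L b1@9:R b2@10:L b4@12:L]

Answer: ball3:lands@8:L ball2:lands@10:L ball4:lands@12:L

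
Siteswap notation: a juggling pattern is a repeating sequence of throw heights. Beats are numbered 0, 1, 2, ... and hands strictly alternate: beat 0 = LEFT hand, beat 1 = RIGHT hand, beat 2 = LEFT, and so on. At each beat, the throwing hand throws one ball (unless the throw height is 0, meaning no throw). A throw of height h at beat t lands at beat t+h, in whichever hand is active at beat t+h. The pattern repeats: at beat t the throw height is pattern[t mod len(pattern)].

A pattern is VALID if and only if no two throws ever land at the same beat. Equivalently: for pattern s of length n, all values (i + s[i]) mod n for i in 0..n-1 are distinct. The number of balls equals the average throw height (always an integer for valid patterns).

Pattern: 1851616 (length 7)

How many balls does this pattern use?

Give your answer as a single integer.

Answer: 4

Derivation:
Pattern = [1, 8, 5, 1, 6, 1, 6], length n = 7
  position 0: throw height = 1, running sum = 1
  position 1: throw height = 8, running sum = 9
  position 2: throw height = 5, running sum = 14
  position 3: throw height = 1, running sum = 15
  position 4: throw height = 6, running sum = 21
  position 5: throw height = 1, running sum = 22
  position 6: throw height = 6, running sum = 28
Total sum = 28; balls = sum / n = 28 / 7 = 4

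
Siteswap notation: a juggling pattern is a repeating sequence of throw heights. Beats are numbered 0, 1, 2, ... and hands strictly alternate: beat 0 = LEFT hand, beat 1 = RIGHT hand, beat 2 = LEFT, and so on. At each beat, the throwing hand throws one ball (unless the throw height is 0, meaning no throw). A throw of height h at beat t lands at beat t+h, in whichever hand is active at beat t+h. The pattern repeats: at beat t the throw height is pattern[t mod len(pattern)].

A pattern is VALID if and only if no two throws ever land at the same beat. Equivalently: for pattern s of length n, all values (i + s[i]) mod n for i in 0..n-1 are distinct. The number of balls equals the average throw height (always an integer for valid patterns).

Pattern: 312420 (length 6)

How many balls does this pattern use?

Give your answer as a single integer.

Answer: 2

Derivation:
Pattern = [3, 1, 2, 4, 2, 0], length n = 6
  position 0: throw height = 3, running sum = 3
  position 1: throw height = 1, running sum = 4
  position 2: throw height = 2, running sum = 6
  position 3: throw height = 4, running sum = 10
  position 4: throw height = 2, running sum = 12
  position 5: throw height = 0, running sum = 12
Total sum = 12; balls = sum / n = 12 / 6 = 2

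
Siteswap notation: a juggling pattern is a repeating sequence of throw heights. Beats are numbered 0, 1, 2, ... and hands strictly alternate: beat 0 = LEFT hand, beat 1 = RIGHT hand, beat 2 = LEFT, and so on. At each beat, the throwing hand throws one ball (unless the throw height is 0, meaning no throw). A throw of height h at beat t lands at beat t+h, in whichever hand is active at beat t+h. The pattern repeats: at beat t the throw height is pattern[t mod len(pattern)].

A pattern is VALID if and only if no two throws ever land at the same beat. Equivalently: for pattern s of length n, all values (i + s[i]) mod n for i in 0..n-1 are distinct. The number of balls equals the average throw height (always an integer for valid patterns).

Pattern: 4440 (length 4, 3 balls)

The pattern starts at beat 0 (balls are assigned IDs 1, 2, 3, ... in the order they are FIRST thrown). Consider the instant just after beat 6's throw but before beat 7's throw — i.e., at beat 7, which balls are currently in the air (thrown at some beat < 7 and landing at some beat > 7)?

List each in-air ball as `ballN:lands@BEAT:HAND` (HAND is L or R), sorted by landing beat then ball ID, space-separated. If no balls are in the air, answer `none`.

Answer: ball1:lands@8:L ball2:lands@9:R ball3:lands@10:L

Derivation:
Beat 0 (L): throw ball1 h=4 -> lands@4:L; in-air after throw: [b1@4:L]
Beat 1 (R): throw ball2 h=4 -> lands@5:R; in-air after throw: [b1@4:L b2@5:R]
Beat 2 (L): throw ball3 h=4 -> lands@6:L; in-air after throw: [b1@4:L b2@5:R b3@6:L]
Beat 4 (L): throw ball1 h=4 -> lands@8:L; in-air after throw: [b2@5:R b3@6:L b1@8:L]
Beat 5 (R): throw ball2 h=4 -> lands@9:R; in-air after throw: [b3@6:L b1@8:L b2@9:R]
Beat 6 (L): throw ball3 h=4 -> lands@10:L; in-air after throw: [b1@8:L b2@9:R b3@10:L]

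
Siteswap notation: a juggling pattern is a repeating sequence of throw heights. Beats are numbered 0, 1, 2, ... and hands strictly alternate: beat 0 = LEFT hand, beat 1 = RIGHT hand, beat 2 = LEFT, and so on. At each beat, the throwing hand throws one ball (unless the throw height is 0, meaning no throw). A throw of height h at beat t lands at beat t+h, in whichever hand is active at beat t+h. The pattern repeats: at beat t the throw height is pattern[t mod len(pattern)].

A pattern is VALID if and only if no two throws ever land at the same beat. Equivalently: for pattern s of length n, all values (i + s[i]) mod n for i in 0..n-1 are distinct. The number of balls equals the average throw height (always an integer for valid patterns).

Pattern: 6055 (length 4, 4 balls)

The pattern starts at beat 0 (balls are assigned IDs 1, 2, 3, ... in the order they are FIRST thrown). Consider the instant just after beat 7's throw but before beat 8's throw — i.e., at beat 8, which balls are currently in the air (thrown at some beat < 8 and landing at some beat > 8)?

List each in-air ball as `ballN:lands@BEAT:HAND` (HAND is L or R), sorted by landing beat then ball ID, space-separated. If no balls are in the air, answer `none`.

Beat 0 (L): throw ball1 h=6 -> lands@6:L; in-air after throw: [b1@6:L]
Beat 2 (L): throw ball2 h=5 -> lands@7:R; in-air after throw: [b1@6:L b2@7:R]
Beat 3 (R): throw ball3 h=5 -> lands@8:L; in-air after throw: [b1@6:L b2@7:R b3@8:L]
Beat 4 (L): throw ball4 h=6 -> lands@10:L; in-air after throw: [b1@6:L b2@7:R b3@8:L b4@10:L]
Beat 6 (L): throw ball1 h=5 -> lands@11:R; in-air after throw: [b2@7:R b3@8:L b4@10:L b1@11:R]
Beat 7 (R): throw ball2 h=5 -> lands@12:L; in-air after throw: [b3@8:L b4@10:L b1@11:R b2@12:L]
Beat 8 (L): throw ball3 h=6 -> lands@14:L; in-air after throw: [b4@10:L b1@11:R b2@12:L b3@14:L]

Answer: ball4:lands@10:L ball1:lands@11:R ball2:lands@12:L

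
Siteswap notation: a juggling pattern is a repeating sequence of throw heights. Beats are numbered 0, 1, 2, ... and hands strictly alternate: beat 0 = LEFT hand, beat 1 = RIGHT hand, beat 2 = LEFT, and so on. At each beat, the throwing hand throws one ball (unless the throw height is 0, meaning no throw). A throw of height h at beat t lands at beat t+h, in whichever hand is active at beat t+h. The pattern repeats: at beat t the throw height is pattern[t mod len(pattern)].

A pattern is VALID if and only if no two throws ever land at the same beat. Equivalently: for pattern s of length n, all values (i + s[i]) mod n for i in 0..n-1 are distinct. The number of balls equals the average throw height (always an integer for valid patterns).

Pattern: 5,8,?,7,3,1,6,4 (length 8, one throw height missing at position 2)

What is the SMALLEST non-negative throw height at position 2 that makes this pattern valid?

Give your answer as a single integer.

Answer: 6

Derivation:
i=0: (0 + 5) mod 8 = 5
i=1: (1 + 8) mod 8 = 1
i=2: s[i]=? (unknown)
i=3: (3 + 7) mod 8 = 2
i=4: (4 + 3) mod 8 = 7
i=5: (5 + 1) mod 8 = 6
i=6: (6 + 6) mod 8 = 4
i=7: (7 + 4) mod 8 = 3
Known residues: [1, 2, 3, 4, 5, 6, 7]; need a permutation of 0..7, so missing residue r = 0
Need (2 + s) mod 8 = 0; smallest s = (0 - 2) mod 8 = 6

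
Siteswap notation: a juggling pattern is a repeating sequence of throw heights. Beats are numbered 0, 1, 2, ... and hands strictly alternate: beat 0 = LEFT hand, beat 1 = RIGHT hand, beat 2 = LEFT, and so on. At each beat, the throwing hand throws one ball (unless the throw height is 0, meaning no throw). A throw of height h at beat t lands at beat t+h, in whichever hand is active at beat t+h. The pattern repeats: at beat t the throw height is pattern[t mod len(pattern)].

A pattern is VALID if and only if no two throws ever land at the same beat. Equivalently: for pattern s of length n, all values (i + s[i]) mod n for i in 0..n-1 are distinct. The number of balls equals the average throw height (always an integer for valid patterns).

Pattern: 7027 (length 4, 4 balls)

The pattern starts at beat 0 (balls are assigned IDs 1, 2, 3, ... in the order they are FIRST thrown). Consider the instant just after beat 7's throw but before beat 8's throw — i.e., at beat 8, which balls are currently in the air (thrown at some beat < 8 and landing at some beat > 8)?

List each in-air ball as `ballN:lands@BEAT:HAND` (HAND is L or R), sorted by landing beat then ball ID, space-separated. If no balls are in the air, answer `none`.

Beat 0 (L): throw ball1 h=7 -> lands@7:R; in-air after throw: [b1@7:R]
Beat 2 (L): throw ball2 h=2 -> lands@4:L; in-air after throw: [b2@4:L b1@7:R]
Beat 3 (R): throw ball3 h=7 -> lands@10:L; in-air after throw: [b2@4:L b1@7:R b3@10:L]
Beat 4 (L): throw ball2 h=7 -> lands@11:R; in-air after throw: [b1@7:R b3@10:L b2@11:R]
Beat 6 (L): throw ball4 h=2 -> lands@8:L; in-air after throw: [b1@7:R b4@8:L b3@10:L b2@11:R]
Beat 7 (R): throw ball1 h=7 -> lands@14:L; in-air after throw: [b4@8:L b3@10:L b2@11:R b1@14:L]
Beat 8 (L): throw ball4 h=7 -> lands@15:R; in-air after throw: [b3@10:L b2@11:R b1@14:L b4@15:R]

Answer: ball3:lands@10:L ball2:lands@11:R ball1:lands@14:L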